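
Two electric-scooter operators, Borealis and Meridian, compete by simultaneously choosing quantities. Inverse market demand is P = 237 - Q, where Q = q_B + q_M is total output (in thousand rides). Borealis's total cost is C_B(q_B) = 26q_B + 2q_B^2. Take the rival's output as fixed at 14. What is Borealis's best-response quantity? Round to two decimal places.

With the rival's output fixed at 14, Borealis's profit is π_B = (237 - 14 - q_B)q_B - (26q_B + 2q_B²) = (223 - q_B)q_B - (26q_B + 2q_B²).
∂π_B/∂q_B = 197 - 6q_B = 0, so q_B = 197/6.

32.83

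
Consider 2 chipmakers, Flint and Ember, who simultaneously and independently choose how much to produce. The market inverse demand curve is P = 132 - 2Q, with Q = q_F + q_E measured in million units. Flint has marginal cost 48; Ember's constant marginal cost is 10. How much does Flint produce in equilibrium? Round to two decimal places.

Flint's profit: π_F = (132 - 2Q)q_F - (48q_F). Setting ∂π_F/∂q_F = 0: 84 - 4q_F - 2(q_E) = 0.
Ember's profit: π_E = (132 - 2Q)q_E - (10q_E). Setting ∂π_E/∂q_E = 0: 122 - 4q_E - 2(q_F) = 0.
Rearranging gives the reaction functions q_F = (84 - 2q_E)/4 and q_E = (122 - 2q_F)/4.
Solving the pair: q_F = 23/3, q_E = 80/3.

7.67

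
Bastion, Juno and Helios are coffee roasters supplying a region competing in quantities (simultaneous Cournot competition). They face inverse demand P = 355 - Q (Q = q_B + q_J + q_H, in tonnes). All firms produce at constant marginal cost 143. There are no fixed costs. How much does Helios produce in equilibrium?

53

Each firm earns π_i = (355 - Q)q_i - 143q_i.
Setting ∂π_i/∂q_i = 0 with rivals' quantities fixed: 212 - 2q_i - Σ_{j≠i} q_j = 0.
With identical firms every q_j equals q_i, so Σ_{j≠i} q_j = 2q_i and 212 = 4q_i, giving q_i = 53.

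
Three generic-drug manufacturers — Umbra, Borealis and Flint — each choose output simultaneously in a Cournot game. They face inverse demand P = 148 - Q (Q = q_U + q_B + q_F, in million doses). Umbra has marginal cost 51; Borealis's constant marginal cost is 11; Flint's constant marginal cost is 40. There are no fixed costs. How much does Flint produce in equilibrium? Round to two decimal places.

22.50

Umbra's profit: π_U = (148 - Q)q_U - (51q_U). Setting ∂π_U/∂q_U = 0: 97 - 2q_U - (q_B + q_F) = 0.
Borealis's first-order condition: 137 - 2q_B - (q_U + q_F) = 0.
Flint's profit: π_F = (148 - Q)q_F - (40q_F). Setting ∂π_F/∂q_F = 0: 108 - 2q_F - (q_U + q_B) = 0.
Summing all 3 equations gives 342 − 4Q = 0, hence Q = 171/2.
Back-substituting: q_U = (97 − 171/2) = 23/2, q_B = (137 − 171/2) = 103/2, q_F = (108 − 171/2) = 45/2.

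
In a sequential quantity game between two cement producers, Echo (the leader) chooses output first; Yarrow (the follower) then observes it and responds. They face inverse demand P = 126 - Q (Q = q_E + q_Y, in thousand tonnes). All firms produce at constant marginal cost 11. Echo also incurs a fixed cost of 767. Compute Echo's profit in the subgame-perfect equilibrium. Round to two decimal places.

886.13

The follower Yarrow best-responds to any q_E: π_Y = (126 - Q)q_Y - 11q_Y.
∂π_Y/∂q_Y = 115 - q_E - 2q_Y = 0 gives the reaction function q_Y = (115 - q_E)/2.
Echo substitutes q_Y(q_E) into its own profit: π_E = q_E(126 - q_E - (115 - q_E)/2) - 11q_E = (137/2 - (1/2)q_E)q_E - 11q_E.
The leader's first-order condition 115/2 - q_E = 0 yields q_E = 115/2.
Then q_Y = (115 - 115/2)/2 = 115/4.
Price P = 126 - 345/4 = 159/4.
Echo's profit: (159/4 - 11)·(115/2) - 767 = 886.1250.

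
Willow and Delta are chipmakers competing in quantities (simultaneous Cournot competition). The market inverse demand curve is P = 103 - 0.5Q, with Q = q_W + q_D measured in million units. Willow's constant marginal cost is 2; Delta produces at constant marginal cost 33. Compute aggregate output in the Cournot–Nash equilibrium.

Willow's profit: π_W = (103 - 0.5Q)q_W - (2q_W). Setting ∂π_W/∂q_W = 0: 101 - q_W - (1/2)(q_D) = 0.
Delta's first-order condition: 70 - q_D - (1/2)(q_W) = 0.
Rearranging gives the reaction functions q_W = (101 - (1/2)q_D) and q_D = (70 - (1/2)q_W).
Substituting one into the other gives q_W = 88 and q_D = 26.
Total output Q = 88 + 26 = 114.

114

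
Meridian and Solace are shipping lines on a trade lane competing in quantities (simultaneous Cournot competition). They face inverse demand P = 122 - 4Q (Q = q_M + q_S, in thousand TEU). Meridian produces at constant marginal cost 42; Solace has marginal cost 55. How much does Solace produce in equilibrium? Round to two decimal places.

Meridian's profit: π_M = (122 - 4Q)q_M - (42q_M). Setting ∂π_M/∂q_M = 0: 80 - 8q_M - 4(q_S) = 0.
Solace's first-order condition: 67 - 8q_S - 4(q_M) = 0.
Best responses: q_M = (80 - 4q_S)/8, q_S = (67 - 4q_M)/8.
Substituting one into the other gives q_M = 31/4 and q_S = 9/2.

4.50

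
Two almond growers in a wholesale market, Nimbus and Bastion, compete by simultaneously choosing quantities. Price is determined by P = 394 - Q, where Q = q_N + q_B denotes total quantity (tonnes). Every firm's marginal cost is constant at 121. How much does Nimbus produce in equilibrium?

Each firm earns π_i = (394 - Q)q_i - 121q_i.
Setting ∂π_i/∂q_i = 0 with rivals' quantities fixed: 273 - 2q_i - q_j = 0.
By symmetry each firm produces the same amount; substituting q_j = q_i yields q_i = 273/3 = 91.

91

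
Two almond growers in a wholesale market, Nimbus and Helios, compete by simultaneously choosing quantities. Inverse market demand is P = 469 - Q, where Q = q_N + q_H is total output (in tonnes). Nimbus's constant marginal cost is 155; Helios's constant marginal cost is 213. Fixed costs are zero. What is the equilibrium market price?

279

Nimbus's profit: π_N = (469 - Q)q_N - (155q_N). Setting ∂π_N/∂q_N = 0: 314 - 2q_N - (q_H) = 0.
Helios's first-order condition: 256 - 2q_H - (q_N) = 0.
Rearranging gives the reaction functions q_N = (314 - q_H)/2 and q_H = (256 - q_N)/2.
Substituting one into the other gives q_N = 124 and q_H = 66.
Total output Q = 190, so price P = 469 - 190 = 279.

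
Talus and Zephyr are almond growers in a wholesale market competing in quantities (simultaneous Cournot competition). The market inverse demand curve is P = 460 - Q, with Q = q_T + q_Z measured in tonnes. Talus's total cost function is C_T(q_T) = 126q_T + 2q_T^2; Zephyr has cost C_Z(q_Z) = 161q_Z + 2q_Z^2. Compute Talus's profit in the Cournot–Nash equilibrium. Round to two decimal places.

Talus's profit: π_T = (460 - Q)q_T - (126q_T + 2q_T²). Setting ∂π_T/∂q_T = 0: 334 - 6q_T - (q_Z) = 0.
Zephyr's first-order condition: 299 - 6q_Z - (q_T) = 0.
So q_T = (334 - q_Z)/6 and q_Z = (299 - q_T)/6.
Solving the pair: q_T = 341/7, q_Z = 292/7.
Price P = 460 - 633/7 = 369.5714.
Talus's profit: 369.5714·(341/7) - 126·(341/7) - 2(341/7)² = 7119.2449.

7119.24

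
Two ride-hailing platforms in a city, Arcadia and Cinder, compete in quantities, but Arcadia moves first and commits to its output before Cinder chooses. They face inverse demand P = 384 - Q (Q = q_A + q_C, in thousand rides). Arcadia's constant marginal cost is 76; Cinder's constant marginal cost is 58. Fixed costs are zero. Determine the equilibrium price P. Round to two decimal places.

The follower Cinder best-responds to any q_A: π_C = (384 - Q)q_C - 58q_C.
Setting the follower's marginal profit to zero, 326 - q_A - 2q_C = 0, i.e. q_C = (326 - q_A)/2.
Arcadia substitutes q_C(q_A) into its own profit: π_A = q_A(384 - q_A - (326 - q_A)/2) - 76q_A = (221 - (1/2)q_A)q_A - 76q_A.
Leader FOC: 145 - q_A = 0, so q_A = 145.
Then q_C = (326 - 145)/2 = 181/2.
Total output Q = 471/2, so price P = 384 - 471/2 = 297/2.

148.50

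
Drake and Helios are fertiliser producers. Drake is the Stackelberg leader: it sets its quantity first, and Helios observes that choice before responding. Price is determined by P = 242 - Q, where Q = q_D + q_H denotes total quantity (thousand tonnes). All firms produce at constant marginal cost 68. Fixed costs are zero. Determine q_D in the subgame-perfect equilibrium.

Solve by backward induction. Given q_D, the follower Helios maximises π_H = (242 - q_D - q_H)q_H - 68q_H.
Setting the follower's marginal profit to zero, 174 - q_D - 2q_H = 0, i.e. q_H = (174 - q_D)/2.
The leader anticipates this reaction. Substituting into P = 242 - Q gives P = 155 - (1/2)q_D, so π_D = (155 - (1/2)q_D)q_D - 68q_D.
Leader FOC: 87 - q_D = 0, so q_D = 87.
Then q_H = (174 - 87)/2 = 87/2.

87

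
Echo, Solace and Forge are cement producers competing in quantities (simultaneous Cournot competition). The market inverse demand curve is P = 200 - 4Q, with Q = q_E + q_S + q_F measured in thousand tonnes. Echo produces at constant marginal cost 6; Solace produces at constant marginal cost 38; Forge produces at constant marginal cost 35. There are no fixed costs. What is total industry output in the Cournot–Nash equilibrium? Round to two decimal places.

Echo's profit: π_E = (200 - 4Q)q_E - (6q_E). Setting ∂π_E/∂q_E = 0: 194 - 8q_E - 4(q_S + q_F) = 0.
Solace's profit: π_S = (200 - 4Q)q_S - (38q_S). Setting ∂π_S/∂q_S = 0: 162 - 8q_S - 4(q_E + q_F) = 0.
Forge's first-order condition: 165 - 8q_F - 4(q_E + q_S) = 0.
Adding the 3 conditions: 521 − 8Q − 8Q = 0, i.e. Q = 521/16.
Back-substituting: q_E = (194 − 521/4)/4 = 255/16, q_S = (162 − 521/4)/4 = 127/16, q_F = (165 − 521/4)/4 = 139/16.
Total output Q = 255/16 + 127/16 + 139/16 = 521/16.

32.56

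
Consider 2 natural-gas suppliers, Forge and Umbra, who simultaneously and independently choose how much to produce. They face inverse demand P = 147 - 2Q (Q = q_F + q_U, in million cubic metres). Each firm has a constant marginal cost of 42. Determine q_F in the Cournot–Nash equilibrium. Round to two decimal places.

17.50

Each firm earns π_i = (147 - 2Q)q_i - 42q_i.
Setting ∂π_i/∂q_i = 0 with rivals' quantities fixed: 105 - 4q_i - 2q_j = 0.
By symmetry each firm produces the same amount; substituting q_j = q_i yields q_i = 105/6 = 35/2.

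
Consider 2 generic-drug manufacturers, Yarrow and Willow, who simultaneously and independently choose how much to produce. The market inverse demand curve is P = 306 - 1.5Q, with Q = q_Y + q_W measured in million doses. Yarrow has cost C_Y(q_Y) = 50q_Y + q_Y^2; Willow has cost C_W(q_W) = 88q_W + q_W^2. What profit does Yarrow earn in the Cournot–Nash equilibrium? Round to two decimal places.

4386.95

Yarrow's profit: π_Y = (306 - 1.5Q)q_Y - (50q_Y + q_Y²). Setting ∂π_Y/∂q_Y = 0: 256 - 5q_Y - (3/2)(q_W) = 0.
Willow's profit: π_W = (306 - 1.5Q)q_W - (88q_W + q_W²). Setting ∂π_W/∂q_W = 0: 218 - 5q_W - (3/2)(q_Y) = 0.
Rearranging gives the reaction functions q_Y = (256 - (3/2)q_W)/5 and q_W = (218 - (3/2)q_Y)/5.
Substituting one into the other gives q_Y = 41.8901 and q_W = 31.0330.
Price P = 306 - (3/2)·(948/13) = 196.6154.
Yarrow's profit: 196.6154·41.8901 - 50·41.8901 - 41.8901² = 4386.9533.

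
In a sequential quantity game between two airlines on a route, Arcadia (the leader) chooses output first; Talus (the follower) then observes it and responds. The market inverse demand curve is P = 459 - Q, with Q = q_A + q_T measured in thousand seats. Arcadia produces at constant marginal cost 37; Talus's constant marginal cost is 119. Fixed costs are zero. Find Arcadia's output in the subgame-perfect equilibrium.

The follower Talus best-responds to any q_A: π_T = (459 - Q)q_T - 119q_T.
Follower FOC: 340 - q_A - 2q_T = 0, so q_T(q_A) = (340 - q_A)/2.
The leader anticipates this reaction. Substituting into P = 459 - Q gives P = 289 - (1/2)q_A, so π_A = (289 - (1/2)q_A)q_A - 37q_A.
Maximising: ∂π_A/∂q_A = 252 - q_A = 0, giving q_A = 252.
Then q_T = (340 - 252)/2 = 44.

252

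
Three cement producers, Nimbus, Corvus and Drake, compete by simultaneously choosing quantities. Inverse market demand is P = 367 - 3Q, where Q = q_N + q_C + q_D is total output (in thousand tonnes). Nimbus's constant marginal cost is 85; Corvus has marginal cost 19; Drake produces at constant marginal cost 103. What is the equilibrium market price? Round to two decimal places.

Nimbus's profit: π_N = (367 - 3Q)q_N - (85q_N). Setting ∂π_N/∂q_N = 0: 282 - 6q_N - 3(q_C + q_D) = 0.
Corvus's profit: π_C = (367 - 3Q)q_C - (19q_C). Setting ∂π_C/∂q_C = 0: 348 - 6q_C - 3(q_N + q_D) = 0.
Drake's first-order condition: 264 - 6q_D - 3(q_N + q_C) = 0.
Summing all 3 equations gives 894 − 12Q = 0, hence Q = 149/2.
Back-substituting: q_N = (282 − 447/2)/3 = 39/2, q_C = (348 − 447/2)/3 = 83/2, q_D = (264 − 447/2)/3 = 27/2.
Total output Q = 149/2, so price P = 367 - 3·(149/2) = 287/2.

143.50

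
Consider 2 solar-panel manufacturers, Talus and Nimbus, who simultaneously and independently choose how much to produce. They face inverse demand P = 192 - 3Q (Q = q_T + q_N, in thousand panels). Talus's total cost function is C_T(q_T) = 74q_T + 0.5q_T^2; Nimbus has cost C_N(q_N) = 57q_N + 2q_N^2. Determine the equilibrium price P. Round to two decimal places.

124.82

Talus's profit: π_T = (192 - 3Q)q_T - (74q_T + (1/2)q_T²). Setting ∂π_T/∂q_T = 0: 118 - 7q_T - 3(q_N) = 0.
Nimbus's profit: π_N = (192 - 3Q)q_N - (57q_N + 2q_N²). Setting ∂π_N/∂q_N = 0: 135 - 10q_N - 3(q_T) = 0.
Rearranging gives the reaction functions q_T = (118 - 3q_N)/7 and q_N = (135 - 3q_T)/10.
Substituting one into the other gives q_T = 775/61 and q_N = 591/61.
Total output Q = 1366/61, so price P = 192 - 3·(1366/61) = 124.8197.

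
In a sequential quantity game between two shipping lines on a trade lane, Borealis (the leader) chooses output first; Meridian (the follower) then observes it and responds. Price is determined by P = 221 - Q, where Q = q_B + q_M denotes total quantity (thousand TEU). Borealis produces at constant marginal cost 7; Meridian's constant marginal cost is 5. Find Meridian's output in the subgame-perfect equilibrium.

55

The follower Meridian best-responds to any q_B: π_M = (221 - Q)q_M - 5q_M.
∂π_M/∂q_M = 216 - q_B - 2q_M = 0 gives the reaction function q_M = (216 - q_B)/2.
Borealis substitutes q_M(q_B) into its own profit: π_B = q_B(221 - q_B - (216 - q_B)/2) - 7q_B = (113 - (1/2)q_B)q_B - 7q_B.
Leader FOC: 106 - q_B = 0, so q_B = 106.
Then q_M = (216 - 106)/2 = 55.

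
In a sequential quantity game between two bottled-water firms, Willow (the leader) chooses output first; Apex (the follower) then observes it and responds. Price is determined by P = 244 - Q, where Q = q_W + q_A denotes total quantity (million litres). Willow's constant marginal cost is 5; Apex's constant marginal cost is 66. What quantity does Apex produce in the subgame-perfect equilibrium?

The follower Apex best-responds to any q_W: π_A = (244 - Q)q_A - 66q_A.
Setting the follower's marginal profit to zero, 178 - q_W - 2q_A = 0, i.e. q_A = (178 - q_W)/2.
Willow substitutes q_A(q_W) into its own profit: π_W = q_W(244 - q_W - (178 - q_W)/2) - 5q_W = (155 - (1/2)q_W)q_W - 5q_W.
Maximising: ∂π_W/∂q_W = 150 - q_W = 0, giving q_W = 150.
Then q_A = (178 - 150)/2 = 14.

14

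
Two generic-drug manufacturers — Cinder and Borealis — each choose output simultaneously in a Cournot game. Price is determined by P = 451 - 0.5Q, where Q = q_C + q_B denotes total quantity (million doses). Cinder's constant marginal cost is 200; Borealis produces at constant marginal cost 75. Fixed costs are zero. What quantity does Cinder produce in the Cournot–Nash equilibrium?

Cinder's profit: π_C = (451 - 0.5Q)q_C - (200q_C). Setting ∂π_C/∂q_C = 0: 251 - q_C - (1/2)(q_B) = 0.
Borealis's first-order condition: 376 - q_B - (1/2)(q_C) = 0.
Rearranging gives the reaction functions q_C = (251 - (1/2)q_B) and q_B = (376 - (1/2)q_C).
Substituting one into the other gives q_C = 84 and q_B = 334.

84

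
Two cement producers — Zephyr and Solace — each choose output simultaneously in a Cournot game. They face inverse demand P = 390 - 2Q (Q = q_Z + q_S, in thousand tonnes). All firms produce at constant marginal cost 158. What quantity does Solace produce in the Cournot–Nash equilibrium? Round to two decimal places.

38.67

A representative firm's profit is π_i = q_i(390 - 2Q) - 158q_i.
First-order condition (treating rivals' output as given): 232 - 4q_i - 2q_j = 0.
With identical firms every q_j equals q_i, so q_j = q_i and 232 = 6q_i, giving q_i = 116/3.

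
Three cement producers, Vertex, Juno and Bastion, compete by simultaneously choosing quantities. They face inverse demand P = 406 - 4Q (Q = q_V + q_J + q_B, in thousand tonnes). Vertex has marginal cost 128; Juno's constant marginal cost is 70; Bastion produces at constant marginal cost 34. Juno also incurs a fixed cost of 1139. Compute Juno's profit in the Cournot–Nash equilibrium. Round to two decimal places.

863.56

Vertex's profit: π_V = (406 - 4Q)q_V - (128q_V). Setting ∂π_V/∂q_V = 0: 278 - 8q_V - 4(q_J + q_B) = 0.
Juno's profit: π_J = (406 - 4Q)q_J - (70q_J). Setting ∂π_J/∂q_J = 0: 336 - 8q_J - 4(q_V + q_B) = 0.
Bastion's profit: π_B = (406 - 4Q)q_B - (34q_B). Setting ∂π_B/∂q_B = 0: 372 - 8q_B - 4(q_V + q_J) = 0.
Summing all 3 equations gives 986 − 16Q = 0, hence Q = 493/8.
Back-substituting: q_V = (278 − 493/2)/4 = 63/8, q_J = (336 − 493/2)/4 = 179/8, q_B = (372 − 493/2)/4 = 251/8.
Price P = 406 - 4·(493/8) = 319/2.
Juno's profit: (319/2 - 70)·(179/8) - 1139 = 863.5625.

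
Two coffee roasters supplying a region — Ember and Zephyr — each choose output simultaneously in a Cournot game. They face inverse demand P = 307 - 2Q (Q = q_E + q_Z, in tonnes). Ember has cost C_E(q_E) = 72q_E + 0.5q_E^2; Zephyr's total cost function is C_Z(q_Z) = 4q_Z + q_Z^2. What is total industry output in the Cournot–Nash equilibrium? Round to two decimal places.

Ember's profit: π_E = (307 - 2Q)q_E - (72q_E + (1/2)q_E²). Setting ∂π_E/∂q_E = 0: 235 - 5q_E - 2(q_Z) = 0.
Zephyr's profit: π_Z = (307 - 2Q)q_Z - (4q_Z + q_Z²). Setting ∂π_Z/∂q_Z = 0: 303 - 6q_Z - 2(q_E) = 0.
Rearranging gives the reaction functions q_E = (235 - 2q_Z)/5 and q_Z = (303 - 2q_E)/6.
Substituting one into the other gives q_E = 402/13 and q_Z = 1045/26.
Total output Q = 402/13 + 1045/26 = 1849/26.

71.12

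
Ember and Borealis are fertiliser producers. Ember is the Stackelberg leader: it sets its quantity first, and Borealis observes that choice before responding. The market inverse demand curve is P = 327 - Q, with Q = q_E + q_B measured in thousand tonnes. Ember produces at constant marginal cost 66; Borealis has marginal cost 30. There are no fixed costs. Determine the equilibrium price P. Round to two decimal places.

122.25

The follower Borealis best-responds to any q_E: π_B = (327 - Q)q_B - 30q_B.
∂π_B/∂q_B = 297 - q_E - 2q_B = 0 gives the reaction function q_B = (297 - q_E)/2.
Ember substitutes q_B(q_E) into its own profit: π_E = q_E(327 - q_E - (297 - q_E)/2) - 66q_E = (357/2 - (1/2)q_E)q_E - 66q_E.
Leader FOC: 225/2 - q_E = 0, so q_E = 225/2.
Then q_B = (297 - 225/2)/2 = 369/4.
Total output Q = 819/4, so price P = 327 - 819/4 = 489/4.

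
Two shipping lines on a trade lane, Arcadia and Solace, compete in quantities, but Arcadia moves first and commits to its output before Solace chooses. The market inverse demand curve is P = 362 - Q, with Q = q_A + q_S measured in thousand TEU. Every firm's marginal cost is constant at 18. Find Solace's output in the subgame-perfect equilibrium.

Solve by backward induction. Given q_A, the follower Solace maximises π_S = (362 - q_A - q_S)q_S - 18q_S.
∂π_S/∂q_S = 344 - q_A - 2q_S = 0 gives the reaction function q_S = (344 - q_A)/2.
The leader anticipates this reaction. Substituting into P = 362 - Q gives P = 190 - (1/2)q_A, so π_A = (190 - (1/2)q_A)q_A - 18q_A.
Maximising: ∂π_A/∂q_A = 172 - q_A = 0, giving q_A = 172.
Then q_S = (344 - 172)/2 = 86.

86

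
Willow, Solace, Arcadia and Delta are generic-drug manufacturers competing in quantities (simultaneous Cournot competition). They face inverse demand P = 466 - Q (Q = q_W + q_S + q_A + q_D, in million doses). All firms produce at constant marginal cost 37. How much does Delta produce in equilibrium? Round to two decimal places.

85.80

A representative firm's profit is π_i = q_i(466 - Q) - 37q_i.
Setting ∂π_i/∂q_i = 0 with rivals' quantities fixed: 429 - 2q_i - Σ_{j≠i} q_j = 0.
By symmetry each firm produces the same amount; substituting Σ_{j≠i} q_j = 3q_i yields q_i = 429/5.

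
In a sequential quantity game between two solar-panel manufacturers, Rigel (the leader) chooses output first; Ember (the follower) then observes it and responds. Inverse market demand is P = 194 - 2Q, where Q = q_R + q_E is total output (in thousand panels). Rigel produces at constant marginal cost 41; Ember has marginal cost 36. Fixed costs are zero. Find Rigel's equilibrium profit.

Solve by backward induction. Given q_R, the follower Ember maximises π_E = (194 - 2q_R - 2q_E)q_E - 36q_E.
Follower FOC: 158 - 2q_R - 4q_E = 0, so q_E(q_R) = (158 - 2q_R)/4.
The leader anticipates this reaction. Substituting into P = 194 - 2Q gives P = 115 - q_R, so π_R = (115 - q_R)q_R - 41q_R.
Maximising: ∂π_R/∂q_R = 74 - 2q_R = 0, giving q_R = 37.
Then q_E = (158 - 2·37)/4 = 21.
Price P = 194 - 2·58 = 78.
Rigel's profit: (78 - 41)·37 = 1369.

1369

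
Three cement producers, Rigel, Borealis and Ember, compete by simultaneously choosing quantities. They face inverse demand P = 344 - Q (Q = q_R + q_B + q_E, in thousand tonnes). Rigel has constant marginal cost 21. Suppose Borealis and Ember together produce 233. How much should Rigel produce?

With rivals' combined output fixed at 233, Rigel's profit is π_R = (344 - 233 - q_R)q_R - (21q_R) = (111 - q_R)q_R - (21q_R).
∂π_R/∂q_R = 90 - 2q_R = 0, so q_R = 45.

45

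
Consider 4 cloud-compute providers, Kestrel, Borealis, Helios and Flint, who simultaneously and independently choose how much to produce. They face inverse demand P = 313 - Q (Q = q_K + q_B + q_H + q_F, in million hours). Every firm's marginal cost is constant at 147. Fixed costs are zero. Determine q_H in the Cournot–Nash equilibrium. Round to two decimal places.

Each firm earns π_i = (313 - Q)q_i - 147q_i.
First-order condition (treating rivals' output as given): 166 - 2q_i - Σ_{j≠i} q_j = 0.
By symmetry each firm produces the same amount; substituting Σ_{j≠i} q_j = 3q_i yields q_i = 166/5.

33.20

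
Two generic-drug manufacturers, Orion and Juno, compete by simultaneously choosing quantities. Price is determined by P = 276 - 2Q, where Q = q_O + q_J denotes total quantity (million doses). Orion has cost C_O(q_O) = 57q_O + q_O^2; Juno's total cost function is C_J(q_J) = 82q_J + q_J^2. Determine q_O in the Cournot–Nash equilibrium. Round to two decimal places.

28.94

Orion's profit: π_O = (276 - 2Q)q_O - (57q_O + q_O²). Setting ∂π_O/∂q_O = 0: 219 - 6q_O - 2(q_J) = 0.
Juno's first-order condition: 194 - 6q_J - 2(q_O) = 0.
Best responses: q_O = (219 - 2q_J)/6, q_J = (194 - 2q_O)/6.
Substituting one into the other gives q_O = 463/16 and q_J = 363/16.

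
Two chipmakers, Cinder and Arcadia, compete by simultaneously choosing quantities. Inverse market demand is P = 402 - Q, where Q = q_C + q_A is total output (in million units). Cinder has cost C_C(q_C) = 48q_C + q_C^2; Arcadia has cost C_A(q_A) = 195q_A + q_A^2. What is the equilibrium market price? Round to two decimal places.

Cinder's profit: π_C = (402 - Q)q_C - (48q_C + q_C²). Setting ∂π_C/∂q_C = 0: 354 - 4q_C - (q_A) = 0.
Arcadia's profit: π_A = (402 - Q)q_A - (195q_A + q_A²). Setting ∂π_A/∂q_A = 0: 207 - 4q_A - (q_C) = 0.
Best responses: q_C = (354 - q_A)/4, q_A = (207 - q_C)/4.
Solving the pair: q_C = 403/5, q_A = 158/5.
Total output Q = 561/5, so price P = 402 - 561/5 = 1449/5.

289.80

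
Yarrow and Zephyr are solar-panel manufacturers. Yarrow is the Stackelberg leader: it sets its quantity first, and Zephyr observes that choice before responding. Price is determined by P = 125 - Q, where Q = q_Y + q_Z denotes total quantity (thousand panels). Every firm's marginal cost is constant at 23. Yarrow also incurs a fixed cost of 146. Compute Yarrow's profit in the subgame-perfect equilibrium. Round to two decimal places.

1154.50

Solve by backward induction. Given q_Y, the follower Zephyr maximises π_Z = (125 - q_Y - q_Z)q_Z - 23q_Z.
∂π_Z/∂q_Z = 102 - q_Y - 2q_Z = 0 gives the reaction function q_Z = (102 - q_Y)/2.
Yarrow substitutes q_Z(q_Y) into its own profit: π_Y = q_Y(125 - q_Y - (102 - q_Y)/2) - 23q_Y = (74 - (1/2)q_Y)q_Y - 23q_Y.
Leader FOC: 51 - q_Y = 0, so q_Y = 51.
Then q_Z = (102 - 51)/2 = 51/2.
Price P = 125 - 153/2 = 97/2.
Yarrow's profit: (97/2 - 23)·51 - 146 = 1154.5000.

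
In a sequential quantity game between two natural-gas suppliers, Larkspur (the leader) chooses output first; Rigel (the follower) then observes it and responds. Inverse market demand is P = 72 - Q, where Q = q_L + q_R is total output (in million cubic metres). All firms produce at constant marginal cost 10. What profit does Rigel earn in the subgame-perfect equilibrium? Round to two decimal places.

The follower Rigel best-responds to any q_L: π_R = (72 - Q)q_R - 10q_R.
Setting the follower's marginal profit to zero, 62 - q_L - 2q_R = 0, i.e. q_R = (62 - q_L)/2.
Larkspur substitutes q_R(q_L) into its own profit: π_L = q_L(72 - q_L - (62 - q_L)/2) - 10q_L = (41 - (1/2)q_L)q_L - 10q_L.
The leader's first-order condition 31 - q_L = 0 yields q_L = 31.
Then q_R = (62 - 31)/2 = 31/2.
Price P = 72 - 93/2 = 51/2.
Rigel's profit: (51/2 - 10)·(31/2) = 961/4.

240.25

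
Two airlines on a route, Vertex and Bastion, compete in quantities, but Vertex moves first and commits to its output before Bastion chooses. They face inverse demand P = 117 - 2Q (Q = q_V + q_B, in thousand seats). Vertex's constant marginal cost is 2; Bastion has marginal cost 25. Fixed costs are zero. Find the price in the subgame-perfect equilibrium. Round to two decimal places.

36.50

The follower Bastion best-responds to any q_V: π_B = (117 - 2Q)q_B - 25q_B.
∂π_B/∂q_B = 92 - 2q_V - 4q_B = 0 gives the reaction function q_B = (92 - 2q_V)/4.
Vertex substitutes q_B(q_V) into its own profit: π_V = q_V(117 - 2q_V - (92 - 2q_V)/2) - 2q_V = (71 - q_V)q_V - 2q_V.
Leader FOC: 69 - 2q_V = 0, so q_V = 69/2.
Then q_B = (92 - 2·(69/2))/4 = 23/4.
Total output Q = 161/4, so price P = 117 - 2·(161/4) = 73/2.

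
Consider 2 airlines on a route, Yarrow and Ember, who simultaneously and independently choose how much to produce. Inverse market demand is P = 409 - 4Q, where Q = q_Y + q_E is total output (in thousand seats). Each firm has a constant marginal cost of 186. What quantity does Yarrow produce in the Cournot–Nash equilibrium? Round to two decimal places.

18.58

A representative firm's profit is π_i = q_i(409 - 4Q) - 186q_i.
Setting ∂π_i/∂q_i = 0 with rivals' quantities fixed: 223 - 8q_i - 4q_j = 0.
By symmetry each firm produces the same amount; substituting q_j = q_i yields q_i = 223/12.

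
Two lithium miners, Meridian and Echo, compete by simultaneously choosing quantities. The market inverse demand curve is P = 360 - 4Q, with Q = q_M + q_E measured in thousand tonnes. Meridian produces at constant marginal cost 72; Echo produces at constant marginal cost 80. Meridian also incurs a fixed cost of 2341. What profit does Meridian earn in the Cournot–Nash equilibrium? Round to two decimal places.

92.78

Meridian's profit: π_M = (360 - 4Q)q_M - (72q_M). Setting ∂π_M/∂q_M = 0: 288 - 8q_M - 4(q_E) = 0.
Echo's profit: π_E = (360 - 4Q)q_E - (80q_E). Setting ∂π_E/∂q_E = 0: 280 - 8q_E - 4(q_M) = 0.
Best responses: q_M = (288 - 4q_E)/8, q_E = (280 - 4q_M)/8.
Substituting one into the other gives q_M = 74/3 and q_E = 68/3.
Price P = 360 - 4·(142/3) = 512/3.
Meridian's profit: (512/3 - 72)·(74/3) - 2341 = 835/9.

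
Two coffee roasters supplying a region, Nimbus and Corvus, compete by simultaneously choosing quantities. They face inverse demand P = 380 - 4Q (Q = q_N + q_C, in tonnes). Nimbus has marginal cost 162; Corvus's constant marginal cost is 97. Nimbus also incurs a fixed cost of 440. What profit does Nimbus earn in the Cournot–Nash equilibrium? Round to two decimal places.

210.25

Nimbus's profit: π_N = (380 - 4Q)q_N - (162q_N). Setting ∂π_N/∂q_N = 0: 218 - 8q_N - 4(q_C) = 0.
Corvus's profit: π_C = (380 - 4Q)q_C - (97q_C). Setting ∂π_C/∂q_C = 0: 283 - 8q_C - 4(q_N) = 0.
So q_N = (218 - 4q_C)/8 and q_C = (283 - 4q_N)/8.
Substituting one into the other gives q_N = 51/4 and q_C = 29.
Price P = 380 - 4·(167/4) = 213.
Nimbus's profit: (213 - 162)·(51/4) - 440 = 841/4.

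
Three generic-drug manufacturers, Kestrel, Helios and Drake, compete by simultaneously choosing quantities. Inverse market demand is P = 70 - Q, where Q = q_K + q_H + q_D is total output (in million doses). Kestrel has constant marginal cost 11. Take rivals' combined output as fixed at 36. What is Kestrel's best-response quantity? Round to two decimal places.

11.50

With rivals' combined output fixed at 36, Kestrel's profit is π_K = (70 - 36 - q_K)q_K - (11q_K) = (34 - q_K)q_K - (11q_K).
∂π_K/∂q_K = 23 - 2q_K = 0, so q_K = 23/2.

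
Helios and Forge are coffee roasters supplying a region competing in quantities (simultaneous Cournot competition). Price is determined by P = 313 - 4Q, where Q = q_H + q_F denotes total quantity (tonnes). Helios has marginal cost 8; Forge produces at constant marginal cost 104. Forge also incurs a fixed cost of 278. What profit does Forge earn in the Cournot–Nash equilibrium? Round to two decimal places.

Helios's profit: π_H = (313 - 4Q)q_H - (8q_H). Setting ∂π_H/∂q_H = 0: 305 - 8q_H - 4(q_F) = 0.
Forge's first-order condition: 209 - 8q_F - 4(q_H) = 0.
Rearranging gives the reaction functions q_H = (305 - 4q_F)/8 and q_F = (209 - 4q_H)/8.
Solving the pair: q_H = 401/12, q_F = 113/12.
Price P = 313 - 4·(257/6) = 425/3.
Forge's profit: (425/3 - 104)·(113/12) - 278 = 76.6944.

76.69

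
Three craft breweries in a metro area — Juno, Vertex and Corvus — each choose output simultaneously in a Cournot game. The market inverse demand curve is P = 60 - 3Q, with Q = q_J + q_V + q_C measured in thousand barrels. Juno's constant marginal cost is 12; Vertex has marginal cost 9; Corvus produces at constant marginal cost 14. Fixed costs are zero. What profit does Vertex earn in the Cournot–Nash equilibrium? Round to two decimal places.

Juno's profit: π_J = (60 - 3Q)q_J - (12q_J). Setting ∂π_J/∂q_J = 0: 48 - 6q_J - 3(q_V + q_C) = 0.
Vertex's first-order condition: 51 - 6q_V - 3(q_J + q_C) = 0.
Corvus's profit: π_C = (60 - 3Q)q_C - (14q_C). Setting ∂π_C/∂q_C = 0: 46 - 6q_C - 3(q_J + q_V) = 0.
Summing all 3 equations gives 145 − 12Q = 0, hence Q = 145/12.
Back-substituting: q_J = (48 − 145/4)/3 = 47/12, q_V = (51 − 145/4)/3 = 59/12, q_C = (46 − 145/4)/3 = 13/4.
Price P = 60 - 3·(145/12) = 95/4.
Vertex's profit: (95/4 - 9)·(59/12) = 72.5208.

72.52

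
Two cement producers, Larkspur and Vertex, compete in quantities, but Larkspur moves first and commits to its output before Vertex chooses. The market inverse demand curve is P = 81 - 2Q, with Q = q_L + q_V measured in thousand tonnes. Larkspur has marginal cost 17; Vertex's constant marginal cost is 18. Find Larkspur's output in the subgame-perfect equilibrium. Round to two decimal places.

16.25

Solve by backward induction. Given q_L, the follower Vertex maximises π_V = (81 - 2q_L - 2q_V)q_V - 18q_V.
Setting the follower's marginal profit to zero, 63 - 2q_L - 4q_V = 0, i.e. q_V = (63 - 2q_L)/4.
The leader anticipates this reaction. Substituting into P = 81 - 2Q gives P = 99/2 - q_L, so π_L = (99/2 - q_L)q_L - 17q_L.
The leader's first-order condition 65/2 - 2q_L = 0 yields q_L = 65/4.
Then q_V = (63 - 2·(65/4))/4 = 61/8.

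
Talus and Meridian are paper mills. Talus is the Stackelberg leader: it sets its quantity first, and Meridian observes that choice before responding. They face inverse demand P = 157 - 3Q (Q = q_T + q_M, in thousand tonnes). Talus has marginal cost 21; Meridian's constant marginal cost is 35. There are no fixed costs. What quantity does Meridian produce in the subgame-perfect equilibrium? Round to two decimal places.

Solve by backward induction. Given q_T, the follower Meridian maximises π_M = (157 - 3q_T - 3q_M)q_M - 35q_M.
Follower FOC: 122 - 3q_T - 6q_M = 0, so q_M(q_T) = (122 - 3q_T)/6.
The leader anticipates this reaction. Substituting into P = 157 - 3Q gives P = 96 - (3/2)q_T, so π_T = (96 - (3/2)q_T)q_T - 21q_T.
Leader FOC: 75 - 3q_T = 0, so q_T = 25.
Then q_M = (122 - 3·25)/6 = 47/6.

7.83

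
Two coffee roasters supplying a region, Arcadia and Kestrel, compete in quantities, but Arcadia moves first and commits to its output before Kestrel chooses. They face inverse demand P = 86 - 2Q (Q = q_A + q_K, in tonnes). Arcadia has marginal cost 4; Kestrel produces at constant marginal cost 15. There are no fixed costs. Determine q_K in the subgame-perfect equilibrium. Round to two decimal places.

6.13

The follower Kestrel best-responds to any q_A: π_K = (86 - 2Q)q_K - 15q_K.
Follower FOC: 71 - 2q_A - 4q_K = 0, so q_K(q_A) = (71 - 2q_A)/4.
Arcadia substitutes q_K(q_A) into its own profit: π_A = q_A(86 - 2q_A - (71 - 2q_A)/2) - 4q_A = (101/2 - q_A)q_A - 4q_A.
Leader FOC: 93/2 - 2q_A = 0, so q_A = 93/4.
Then q_K = (71 - 2·(93/4))/4 = 49/8.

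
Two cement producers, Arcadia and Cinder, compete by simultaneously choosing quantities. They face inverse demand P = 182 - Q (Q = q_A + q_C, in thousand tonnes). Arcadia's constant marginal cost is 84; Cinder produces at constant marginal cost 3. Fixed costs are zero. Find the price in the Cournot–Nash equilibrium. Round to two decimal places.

89.67

Arcadia's profit: π_A = (182 - Q)q_A - (84q_A). Setting ∂π_A/∂q_A = 0: 98 - 2q_A - (q_C) = 0.
Cinder's first-order condition: 179 - 2q_C - (q_A) = 0.
Best responses: q_A = (98 - q_C)/2, q_C = (179 - q_A)/2.
Solving the pair: q_A = 17/3, q_C = 260/3.
Total output Q = 277/3, so price P = 182 - 277/3 = 269/3.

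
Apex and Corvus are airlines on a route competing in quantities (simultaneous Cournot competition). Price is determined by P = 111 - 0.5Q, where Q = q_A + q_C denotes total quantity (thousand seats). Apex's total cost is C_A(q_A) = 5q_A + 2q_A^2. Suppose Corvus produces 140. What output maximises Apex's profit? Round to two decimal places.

7.20

With the rival's output fixed at 140, Apex's profit is π_A = (111 - (1/2)·140 - (1/2)q_A)q_A - (5q_A + 2q_A²) = (41 - (1/2)q_A)q_A - (5q_A + 2q_A²).
∂π_A/∂q_A = 36 - 5q_A = 0, so q_A = 36/5.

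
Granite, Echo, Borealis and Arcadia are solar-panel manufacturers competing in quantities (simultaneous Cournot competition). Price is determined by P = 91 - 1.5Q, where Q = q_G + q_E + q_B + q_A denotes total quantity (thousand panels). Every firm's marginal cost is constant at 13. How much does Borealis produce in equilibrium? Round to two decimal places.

10.40

A representative firm's profit is π_i = q_i(91 - 1.5Q) - 13q_i.
First-order condition (treating rivals' output as given): 78 - 3q_i - (3/2)·Σ_{j≠i} q_j = 0.
With identical firms every q_j equals q_i, so Σ_{j≠i} q_j = 3q_i and 78 = (15/2)q_i, giving q_i = 52/5.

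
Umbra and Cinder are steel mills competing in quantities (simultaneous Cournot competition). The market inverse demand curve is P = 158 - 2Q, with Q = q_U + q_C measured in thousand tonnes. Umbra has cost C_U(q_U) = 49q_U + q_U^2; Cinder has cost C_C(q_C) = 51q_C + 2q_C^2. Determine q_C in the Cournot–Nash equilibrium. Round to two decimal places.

Umbra's profit: π_U = (158 - 2Q)q_U - (49q_U + q_U²). Setting ∂π_U/∂q_U = 0: 109 - 6q_U - 2(q_C) = 0.
Cinder's profit: π_C = (158 - 2Q)q_C - (51q_C + 2q_C²). Setting ∂π_C/∂q_C = 0: 107 - 8q_C - 2(q_U) = 0.
So q_U = (109 - 2q_C)/6 and q_C = (107 - 2q_U)/8.
Solving the pair: q_U = 329/22, q_C = 106/11.

9.64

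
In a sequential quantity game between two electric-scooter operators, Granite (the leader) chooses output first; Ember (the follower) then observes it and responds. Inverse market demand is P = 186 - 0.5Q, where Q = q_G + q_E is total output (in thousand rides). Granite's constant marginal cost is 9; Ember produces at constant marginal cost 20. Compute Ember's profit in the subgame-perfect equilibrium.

2592

The follower Ember best-responds to any q_G: π_E = (186 - 0.5Q)q_E - 20q_E.
∂π_E/∂q_E = 166 - (1/2)q_G - q_E = 0 gives the reaction function q_E = (166 - (1/2)q_G).
Granite substitutes q_E(q_G) into its own profit: π_G = q_G(186 - (1/2)q_G - (166 - (1/2)q_G)/2) - 9q_G = (103 - (1/4)q_G)q_G - 9q_G.
The leader's first-order condition 94 - (1/2)q_G = 0 yields q_G = 188.
Then q_E = (166 - (1/2)·188) = 72.
Price P = 186 - (1/2)·260 = 56.
Ember's profit: (56 - 20)·72 = 2592.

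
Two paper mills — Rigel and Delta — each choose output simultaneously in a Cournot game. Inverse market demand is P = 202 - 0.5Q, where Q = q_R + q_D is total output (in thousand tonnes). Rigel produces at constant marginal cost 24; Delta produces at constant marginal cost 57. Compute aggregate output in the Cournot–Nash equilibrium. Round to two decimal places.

215.33

Rigel's profit: π_R = (202 - 0.5Q)q_R - (24q_R). Setting ∂π_R/∂q_R = 0: 178 - q_R - (1/2)(q_D) = 0.
Delta's first-order condition: 145 - q_D - (1/2)(q_R) = 0.
So q_R = (178 - (1/2)q_D) and q_D = (145 - (1/2)q_R).
Solving the pair: q_R = 422/3, q_D = 224/3.
Total output Q = 422/3 + 224/3 = 646/3.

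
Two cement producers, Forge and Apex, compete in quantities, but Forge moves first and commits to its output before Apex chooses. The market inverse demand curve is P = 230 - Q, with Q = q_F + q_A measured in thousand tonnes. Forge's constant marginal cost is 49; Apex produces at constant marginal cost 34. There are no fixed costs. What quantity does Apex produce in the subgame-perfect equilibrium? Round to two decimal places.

56.50

Solve by backward induction. Given q_F, the follower Apex maximises π_A = (230 - q_F - q_A)q_A - 34q_A.
Setting the follower's marginal profit to zero, 196 - q_F - 2q_A = 0, i.e. q_A = (196 - q_F)/2.
Forge substitutes q_A(q_F) into its own profit: π_F = q_F(230 - q_F - (196 - q_F)/2) - 49q_F = (132 - (1/2)q_F)q_F - 49q_F.
Leader FOC: 83 - q_F = 0, so q_F = 83.
Then q_A = (196 - 83)/2 = 113/2.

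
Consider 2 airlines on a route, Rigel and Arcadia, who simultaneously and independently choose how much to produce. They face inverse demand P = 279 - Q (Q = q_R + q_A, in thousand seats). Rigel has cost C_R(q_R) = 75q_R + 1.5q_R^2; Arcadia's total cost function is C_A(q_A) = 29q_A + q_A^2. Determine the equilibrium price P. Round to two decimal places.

Rigel's profit: π_R = (279 - Q)q_R - (75q_R + (3/2)q_R²). Setting ∂π_R/∂q_R = 0: 204 - 5q_R - (q_A) = 0.
Arcadia's profit: π_A = (279 - Q)q_A - (29q_A + q_A²). Setting ∂π_A/∂q_A = 0: 250 - 4q_A - (q_R) = 0.
So q_R = (204 - q_A)/5 and q_A = (250 - q_R)/4.
Substituting one into the other gives q_R = 566/19 and q_A = 1046/19.
Total output Q = 1612/19, so price P = 279 - 1612/19 = 194.1579.

194.16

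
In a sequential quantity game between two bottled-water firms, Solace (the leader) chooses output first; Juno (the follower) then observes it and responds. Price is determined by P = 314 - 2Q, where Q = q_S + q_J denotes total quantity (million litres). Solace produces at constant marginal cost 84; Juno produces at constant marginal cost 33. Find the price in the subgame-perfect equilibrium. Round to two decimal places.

128.75

Solve by backward induction. Given q_S, the follower Juno maximises π_J = (314 - 2q_S - 2q_J)q_J - 33q_J.
∂π_J/∂q_J = 281 - 2q_S - 4q_J = 0 gives the reaction function q_J = (281 - 2q_S)/4.
The leader anticipates this reaction. Substituting into P = 314 - 2Q gives P = 347/2 - q_S, so π_S = (347/2 - q_S)q_S - 84q_S.
Maximising: ∂π_S/∂q_S = 179/2 - 2q_S = 0, giving q_S = 179/4.
Then q_J = (281 - 2·(179/4))/4 = 383/8.
Total output Q = 741/8, so price P = 314 - 2·(741/8) = 515/4.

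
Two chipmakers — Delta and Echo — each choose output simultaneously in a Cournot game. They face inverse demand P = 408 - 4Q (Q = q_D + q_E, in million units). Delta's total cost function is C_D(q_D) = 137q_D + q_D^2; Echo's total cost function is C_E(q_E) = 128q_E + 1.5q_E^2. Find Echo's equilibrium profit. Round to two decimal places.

Delta's profit: π_D = (408 - 4Q)q_D - (137q_D + q_D²). Setting ∂π_D/∂q_D = 0: 271 - 10q_D - 4(q_E) = 0.
Echo's profit: π_E = (408 - 4Q)q_E - (128q_E + (3/2)q_E²). Setting ∂π_E/∂q_E = 0: 280 - 11q_E - 4(q_D) = 0.
Rearranging gives the reaction functions q_D = (271 - 4q_E)/10 and q_E = (280 - 4q_D)/11.
Substituting one into the other gives q_D = 1861/94 and q_E = 858/47.
Price P = 408 - 4·38.0532 = 255.7872.
Echo's profit: 255.7872·(858/47) - 128·(858/47) - (3/2)(858/47)² = 1832.9117.

1832.91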